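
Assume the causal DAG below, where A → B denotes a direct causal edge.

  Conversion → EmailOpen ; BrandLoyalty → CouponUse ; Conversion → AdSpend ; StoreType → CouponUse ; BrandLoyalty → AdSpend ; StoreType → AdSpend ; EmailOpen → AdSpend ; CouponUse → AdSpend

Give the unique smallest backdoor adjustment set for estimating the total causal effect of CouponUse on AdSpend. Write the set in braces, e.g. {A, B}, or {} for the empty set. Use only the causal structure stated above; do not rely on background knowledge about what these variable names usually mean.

Variables eligible for adjustment (non-descendants of CouponUse, excluding CouponUse and AdSpend): {BrandLoyalty, Conversion, EmailOpen, StoreType}.
Backdoor paths from CouponUse to AdSpend:
  P1: CouponUse <- StoreType -> AdSpend
  P2: CouponUse <- BrandLoyalty -> AdSpend
The empty set is not sufficient: P1 (CouponUse <- StoreType -> AdSpend) has no collider blocking it and no conditioned non-collider, so it is open.
Try {BrandLoyalty, StoreType}:
  P1: blocked at fork node StoreType ∈ conditioning set.
  P2: blocked at fork node BrandLoyalty ∈ conditioning set.
{BrandLoyalty, StoreType} contains no descendant of CouponUse and blocks every backdoor path.
Every element of {BrandLoyalty, StoreType} is needed (dropping BrandLoyalty leaves P2 open; dropping StoreType leaves P1 open), so no proper subset is valid.
Among all size-2 subsets of the eligible variables, only {BrandLoyalty, StoreType} blocks every backdoor path, so it is the unique smallest valid adjustment set.

{BrandLoyalty, StoreType}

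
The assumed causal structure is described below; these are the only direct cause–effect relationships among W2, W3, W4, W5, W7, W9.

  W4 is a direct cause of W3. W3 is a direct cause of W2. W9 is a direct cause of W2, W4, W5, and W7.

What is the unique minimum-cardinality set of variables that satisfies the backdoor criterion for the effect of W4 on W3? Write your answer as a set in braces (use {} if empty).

Variables eligible for adjustment (non-descendants of W4, excluding W4 and W3): {W5, W7, W9}.
Backdoor paths from W4 to W3:
  P1: W4 <- W9 -> W2 <- W3
Each backdoor path contains an unconditioned collider, so every path is already blocked with the empty conditioning set:
  P1: blocked at collider W2 (neither it nor any descendant is in the conditioning set).
The empty set is therefore the unique smallest valid set.

{}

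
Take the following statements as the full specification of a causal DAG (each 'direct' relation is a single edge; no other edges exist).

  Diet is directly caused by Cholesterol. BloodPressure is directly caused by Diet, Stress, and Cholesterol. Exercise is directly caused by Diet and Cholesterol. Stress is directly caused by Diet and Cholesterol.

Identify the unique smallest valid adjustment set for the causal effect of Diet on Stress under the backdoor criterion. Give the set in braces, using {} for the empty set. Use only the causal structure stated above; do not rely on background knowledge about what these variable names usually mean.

Variables eligible for adjustment (non-descendants of Diet, excluding Diet and Stress): {Cholesterol}.
Backdoor paths from Diet to Stress:
  P1: Diet <- Cholesterol -> Stress
  P2: Diet <- Cholesterol -> BloodPressure <- Stress
The empty set is not sufficient: P1 (Diet <- Cholesterol -> Stress) has no collider blocking it and no conditioned non-collider, so it is open.
Try {Cholesterol}:
  P1: blocked at fork node Cholesterol ∈ conditioning set.
  P2: blocked at fork node Cholesterol ∈ conditioning set.
{Cholesterol} contains no descendant of Diet and blocks every backdoor path.
{Cholesterol} is the unique smallest valid adjustment set.

{Cholesterol}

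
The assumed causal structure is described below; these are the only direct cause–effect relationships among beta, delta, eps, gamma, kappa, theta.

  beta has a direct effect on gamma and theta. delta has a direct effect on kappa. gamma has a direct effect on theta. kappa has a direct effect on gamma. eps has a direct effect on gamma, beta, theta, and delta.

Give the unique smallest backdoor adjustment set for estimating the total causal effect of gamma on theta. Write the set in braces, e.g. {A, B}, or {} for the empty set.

Variables eligible for adjustment (non-descendants of gamma, excluding gamma and theta): {beta, delta, eps, kappa}.
Backdoor paths from gamma to theta:
  P1: gamma <- eps -> beta -> theta
  P2: gamma <- eps -> theta
  P3: gamma <- beta <- eps -> theta
  P4: gamma <- beta -> theta
  P5: gamma <- kappa <- delta <- eps -> beta -> theta
  P6: gamma <- kappa <- delta <- eps -> theta
The empty set is not sufficient: P1 (gamma <- eps -> beta -> theta) has no collider blocking it and no conditioned non-collider, so it is open.
Try {beta, eps}:
  P1: blocked at fork node eps ∈ conditioning set.
  P2: blocked at fork node eps ∈ conditioning set.
  P3: blocked at chain node beta ∈ conditioning set.
  P4: blocked at fork node beta ∈ conditioning set.
  P5: blocked at fork node eps ∈ conditioning set.
  P6: blocked at fork node eps ∈ conditioning set.
{beta, eps} contains no descendant of gamma and blocks every backdoor path.
Every element of {beta, eps} is needed (dropping beta leaves P4 open; dropping eps leaves P2 open), so no proper subset is valid.
Among all size-2 subsets of the eligible variables, only {beta, eps} blocks every backdoor path, so it is the unique smallest valid adjustment set.

{beta, eps}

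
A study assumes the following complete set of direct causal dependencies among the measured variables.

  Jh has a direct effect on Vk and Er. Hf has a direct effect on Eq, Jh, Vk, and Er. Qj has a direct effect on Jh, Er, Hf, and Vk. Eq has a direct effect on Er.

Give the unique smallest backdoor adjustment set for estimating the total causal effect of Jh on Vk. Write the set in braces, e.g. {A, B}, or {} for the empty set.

{Hf, Qj}

Variables eligible for adjustment (non-descendants of Jh, excluding Jh and Vk): {Eq, Hf, Qj}.
Backdoor paths from Jh to Vk:
  P1: Jh <- Qj -> Hf -> Vk
  P2: Jh <- Qj -> Er <- Hf -> Vk
  P3: Jh <- Qj -> Er <- Eq <- Hf -> Vk
  P4: Jh <- Qj -> Vk
  P5: Jh <- Hf <- Qj -> Vk
  P6: Jh <- Hf -> Eq -> Er <- Qj -> Vk
  P7: Jh <- Hf -> Er <- Qj -> Vk
  P8: Jh <- Hf -> Vk
The empty set is not sufficient: P1 (Jh <- Qj -> Hf -> Vk) has no collider blocking it and no conditioned non-collider, so it is open.
Try {Hf, Qj}:
  P1: blocked at fork node Qj ∈ conditioning set.
  P2: blocked at fork node Qj ∈ conditioning set.
  P3: blocked at fork node Qj ∈ conditioning set.
  P4: blocked at fork node Qj ∈ conditioning set.
  P5: blocked at chain node Hf ∈ conditioning set.
  P6: blocked at fork node Hf ∈ conditioning set.
  P7: blocked at fork node Hf ∈ conditioning set.
  P8: blocked at fork node Hf ∈ conditioning set.
{Hf, Qj} contains no descendant of Jh and blocks every backdoor path.
Every element of {Hf, Qj} is needed (dropping Hf leaves P8 open; dropping Qj leaves P4 open), so no proper subset is valid.
Among all size-2 subsets of the eligible variables, only {Hf, Qj} blocks every backdoor path, so it is the unique smallest valid adjustment set.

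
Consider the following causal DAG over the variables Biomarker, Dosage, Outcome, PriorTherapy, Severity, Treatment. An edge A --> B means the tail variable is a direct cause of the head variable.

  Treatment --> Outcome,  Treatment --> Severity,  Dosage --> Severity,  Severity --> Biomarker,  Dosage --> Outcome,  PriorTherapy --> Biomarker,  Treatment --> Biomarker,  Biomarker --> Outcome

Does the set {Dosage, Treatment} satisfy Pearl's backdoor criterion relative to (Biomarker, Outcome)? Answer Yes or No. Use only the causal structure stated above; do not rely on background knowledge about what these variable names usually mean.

Backdoor paths from Biomarker to Outcome (paths whose first edge points into Biomarker):
  P1: Biomarker <- Treatment -> Severity <- Dosage -> Outcome
  P2: Biomarker <- Treatment -> Outcome
  P3: Biomarker <- Severity <- Treatment -> Outcome
  P4: Biomarker <- Severity <- Dosage -> Outcome
Condition 1 (no descendant of Biomarker in the set): holds — descendants of Biomarker are {Outcome}; none are in {Dosage, Treatment}.
Condition 2 (every backdoor path blocked by {Dosage, Treatment}):
  P1: blocked at fork node Treatment ∈ conditioning set.
  P2: blocked at fork node Treatment ∈ conditioning set.
  P3: blocked at fork node Treatment ∈ conditioning set.
  P4: blocked at fork node Dosage ∈ conditioning set.
{Dosage, Treatment} satisfies the backdoor criterion.

Yes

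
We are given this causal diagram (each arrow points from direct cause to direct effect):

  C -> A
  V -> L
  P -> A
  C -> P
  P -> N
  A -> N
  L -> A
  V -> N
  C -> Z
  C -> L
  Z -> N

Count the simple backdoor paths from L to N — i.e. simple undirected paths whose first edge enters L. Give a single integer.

6

A backdoor path from L to N is any simple undirected path whose first edge points into L (i.e. leaves L via a parent).
Parents of L: {C, V}.
Enumerating:
  P1: L <- C -> Z -> N
  P2: L <- C -> P -> A -> N
  P3: L <- C -> P -> N
  P4: L <- C -> A <- P -> N
  P5: L <- C -> A -> N
  P6: L <- V -> N
That exhausts the simple backdoor paths. Count: 6.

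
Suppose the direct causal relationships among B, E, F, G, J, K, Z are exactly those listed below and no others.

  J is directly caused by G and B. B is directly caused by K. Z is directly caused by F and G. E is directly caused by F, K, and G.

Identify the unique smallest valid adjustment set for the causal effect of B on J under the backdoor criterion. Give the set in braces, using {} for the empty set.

{}

Variables eligible for adjustment (non-descendants of B, excluding B and J): {E, F, G, K, Z}.
Backdoor paths from B to J:
  P1: B <- K -> E <- F -> Z <- G -> J
  P2: B <- K -> E <- G -> J
Each backdoor path contains an unconditioned collider, so every path is already blocked with the empty conditioning set:
  P1: blocked at collider E (neither it nor any descendant is in the conditioning set).
  P2: blocked at collider E (neither it nor any descendant is in the conditioning set).
The empty set is therefore the unique smallest valid set.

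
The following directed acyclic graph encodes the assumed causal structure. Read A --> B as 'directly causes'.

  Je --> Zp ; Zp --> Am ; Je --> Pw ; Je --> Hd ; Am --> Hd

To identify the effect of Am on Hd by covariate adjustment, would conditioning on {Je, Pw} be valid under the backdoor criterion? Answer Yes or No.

Yes

Backdoor paths from Am to Hd (paths whose first edge points into Am):
  P1: Am <- Zp <- Je -> Hd
Condition 1 (no descendant of Am in the set): holds — descendants of Am are {Hd}; none are in {Je, Pw}.
Condition 2 (every backdoor path blocked by {Je, Pw}):
  P1: blocked at fork node Je ∈ conditioning set.
{Je, Pw} satisfies the backdoor criterion.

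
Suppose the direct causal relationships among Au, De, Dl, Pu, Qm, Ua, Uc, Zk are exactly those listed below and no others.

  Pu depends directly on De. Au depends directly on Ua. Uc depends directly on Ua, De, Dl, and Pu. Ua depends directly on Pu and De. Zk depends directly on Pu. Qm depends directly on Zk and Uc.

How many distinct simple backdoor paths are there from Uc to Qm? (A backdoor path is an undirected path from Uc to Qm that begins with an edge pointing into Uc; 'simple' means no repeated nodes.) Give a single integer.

5

A backdoor path from Uc to Qm is any simple undirected path whose first edge points into Uc (i.e. leaves Uc via a parent).
Parents of Uc: {De, Dl, Pu, Ua}.
Enumerating:
  P1: Uc <- De -> Pu -> Zk -> Qm
  P2: Uc <- De -> Ua <- Pu -> Zk -> Qm
  P3: Uc <- Pu -> Zk -> Qm
  P4: Uc <- Ua <- De -> Pu -> Zk -> Qm
  P5: Uc <- Ua <- Pu -> Zk -> Qm
That exhausts the simple backdoor paths. Count: 5.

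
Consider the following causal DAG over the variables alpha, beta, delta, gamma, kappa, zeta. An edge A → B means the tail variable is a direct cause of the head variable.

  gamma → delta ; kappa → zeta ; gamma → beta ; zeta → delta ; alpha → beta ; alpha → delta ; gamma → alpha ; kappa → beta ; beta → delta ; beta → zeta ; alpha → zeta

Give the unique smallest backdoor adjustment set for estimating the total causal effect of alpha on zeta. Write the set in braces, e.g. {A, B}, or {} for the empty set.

{gamma}

Variables eligible for adjustment (non-descendants of alpha, excluding alpha and zeta): {gamma, kappa}.
Backdoor paths from alpha to zeta:
  P1: alpha <- gamma -> beta <- kappa -> zeta
  P2: alpha <- gamma -> beta -> zeta
  P3: alpha <- gamma -> beta -> delta <- zeta
  P4: alpha <- gamma -> delta <- beta <- kappa -> zeta
  P5: alpha <- gamma -> delta <- beta -> zeta
  P6: alpha <- gamma -> delta <- zeta
The empty set is not sufficient: P2 (alpha <- gamma -> beta -> zeta) has no collider blocking it and no conditioned non-collider, so it is open.
Try {gamma}:
  P1: blocked at fork node gamma ∈ conditioning set.
  P2: blocked at fork node gamma ∈ conditioning set.
  P3: blocked at fork node gamma ∈ conditioning set.
  P4: blocked at fork node gamma ∈ conditioning set.
  P5: blocked at fork node gamma ∈ conditioning set.
  P6: blocked at fork node gamma ∈ conditioning set.
{gamma} contains no descendant of alpha and blocks every backdoor path.
No other singleton works — e.g. {kappa} leaves P2 open — so {gamma} is the unique smallest valid adjustment set.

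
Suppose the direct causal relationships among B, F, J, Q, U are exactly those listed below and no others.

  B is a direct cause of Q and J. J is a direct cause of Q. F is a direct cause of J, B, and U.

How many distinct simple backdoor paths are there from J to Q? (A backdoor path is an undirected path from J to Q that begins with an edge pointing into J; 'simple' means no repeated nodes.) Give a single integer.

A backdoor path from J to Q is any simple undirected path whose first edge points into J (i.e. leaves J via a parent).
Parents of J: {B, F}.
Enumerating:
  P1: J <- F -> B -> Q
  P2: J <- B -> Q
That exhausts the simple backdoor paths. Count: 2.

2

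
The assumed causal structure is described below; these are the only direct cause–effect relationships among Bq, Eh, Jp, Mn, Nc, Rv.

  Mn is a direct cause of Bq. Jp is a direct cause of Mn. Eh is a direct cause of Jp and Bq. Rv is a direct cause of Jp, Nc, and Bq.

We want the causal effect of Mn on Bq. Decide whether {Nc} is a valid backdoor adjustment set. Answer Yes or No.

No

Backdoor paths from Mn to Bq (paths whose first edge points into Mn):
  P1: Mn <- Jp <- Eh -> Bq
  P2: Mn <- Jp <- Rv -> Bq
Condition 1 (no descendant of Mn in the set): holds — descendants of Mn are {Bq}; none are in {Nc}.
Condition 2 (every backdoor path blocked by {Nc}):
  P1: open — no interior node is in the conditioning set.
  P2: open — no interior node is in the conditioning set.
{Nc} does not satisfy the backdoor criterion.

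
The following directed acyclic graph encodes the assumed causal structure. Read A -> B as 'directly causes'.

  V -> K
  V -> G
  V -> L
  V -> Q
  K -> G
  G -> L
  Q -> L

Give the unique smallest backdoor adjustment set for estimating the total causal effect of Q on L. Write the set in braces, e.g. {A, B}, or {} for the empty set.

{V}

Variables eligible for adjustment (non-descendants of Q, excluding Q and L): {G, K, V}.
Backdoor paths from Q to L:
  P1: Q <- V -> K -> G -> L
  P2: Q <- V -> G -> L
  P3: Q <- V -> L
The empty set is not sufficient: P1 (Q <- V -> K -> G -> L) has no collider blocking it and no conditioned non-collider, so it is open.
Try {V}:
  P1: blocked at fork node V ∈ conditioning set.
  P2: blocked at fork node V ∈ conditioning set.
  P3: blocked at fork node V ∈ conditioning set.
{V} contains no descendant of Q and blocks every backdoor path.
No other singleton works — e.g. {K} leaves P2 open — so {V} is the unique smallest valid adjustment set.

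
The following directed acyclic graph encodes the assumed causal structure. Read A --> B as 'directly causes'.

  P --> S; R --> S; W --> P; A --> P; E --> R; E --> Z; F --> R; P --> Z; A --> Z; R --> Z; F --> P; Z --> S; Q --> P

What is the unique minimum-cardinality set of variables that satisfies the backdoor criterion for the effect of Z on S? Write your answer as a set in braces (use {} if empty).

{P, R}

Variables eligible for adjustment (non-descendants of Z, excluding Z and S): {A, E, F, P, Q, R, W}.
Backdoor paths from Z to S:
  P1: Z <- E -> R <- F -> P -> S
  P2: Z <- E -> R -> S
  P3: Z <- A -> P <- F -> R -> S
  P4: Z <- A -> P -> S
  P5: Z <- R <- F -> P -> S
  P6: Z <- R -> S
  P7: Z <- P <- F -> R -> S
  P8: Z <- P -> S
The empty set is not sufficient: P2 (Z <- E -> R -> S) has no collider blocking it and no conditioned non-collider, so it is open.
Try {P, R}:
  P1: blocked at chain node P ∈ conditioning set.
  P2: blocked at chain node R ∈ conditioning set.
  P3: blocked at chain node R ∈ conditioning set.
  P4: blocked at chain node P ∈ conditioning set.
  P5: blocked at chain node R ∈ conditioning set.
  P6: blocked at fork node R ∈ conditioning set.
  P7: blocked at chain node P ∈ conditioning set.
  P8: blocked at fork node P ∈ conditioning set.
{P, R} contains no descendant of Z and blocks every backdoor path.
Every element of {P, R} is needed (dropping P leaves P1 open; dropping R leaves P2 open), so no proper subset is valid.
Among all size-2 subsets of the eligible variables, only {P, R} blocks every backdoor path, so it is the unique smallest valid adjustment set.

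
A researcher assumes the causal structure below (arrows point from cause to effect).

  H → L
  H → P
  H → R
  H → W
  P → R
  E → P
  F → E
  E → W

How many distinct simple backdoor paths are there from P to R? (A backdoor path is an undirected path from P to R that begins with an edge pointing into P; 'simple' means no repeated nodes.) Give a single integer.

2

A backdoor path from P to R is any simple undirected path whose first edge points into P (i.e. leaves P via a parent).
Parents of P: {E, H}.
Enumerating:
  P1: P <- H -> R
  P2: P <- E -> W <- H -> R
That exhausts the simple backdoor paths. Count: 2.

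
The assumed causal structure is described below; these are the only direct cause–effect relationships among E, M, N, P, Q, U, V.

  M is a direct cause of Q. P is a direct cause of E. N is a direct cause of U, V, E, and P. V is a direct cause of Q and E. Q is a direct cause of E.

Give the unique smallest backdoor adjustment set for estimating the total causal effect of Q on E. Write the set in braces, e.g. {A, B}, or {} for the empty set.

{V}

Variables eligible for adjustment (non-descendants of Q, excluding Q and E): {M, N, P, U, V}.
Backdoor paths from Q to E:
  P1: Q <- V <- N -> P -> E
  P2: Q <- V <- N -> E
  P3: Q <- V -> E
The empty set is not sufficient: P1 (Q <- V <- N -> P -> E) has no collider blocking it and no conditioned non-collider, so it is open.
Try {V}:
  P1: blocked at chain node V ∈ conditioning set.
  P2: blocked at chain node V ∈ conditioning set.
  P3: blocked at fork node V ∈ conditioning set.
{V} contains no descendant of Q and blocks every backdoor path.
No other singleton works — e.g. {N} leaves P3 open — so {V} is the unique smallest valid adjustment set.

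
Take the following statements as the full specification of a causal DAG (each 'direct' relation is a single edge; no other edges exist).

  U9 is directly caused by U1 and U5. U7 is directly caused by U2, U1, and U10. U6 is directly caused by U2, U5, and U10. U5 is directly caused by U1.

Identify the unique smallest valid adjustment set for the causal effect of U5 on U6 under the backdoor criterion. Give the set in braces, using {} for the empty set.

Variables eligible for adjustment (non-descendants of U5, excluding U5 and U6): {U1, U10, U2, U7}.
Backdoor paths from U5 to U6:
  P1: U5 <- U1 -> U7 <- U2 -> U6
  P2: U5 <- U1 -> U7 <- U10 -> U6
Each backdoor path contains an unconditioned collider, so every path is already blocked with the empty conditioning set:
  P1: blocked at collider U7 (neither it nor any descendant is in the conditioning set).
  P2: blocked at collider U7 (neither it nor any descendant is in the conditioning set).
The empty set is therefore the unique smallest valid set.

{}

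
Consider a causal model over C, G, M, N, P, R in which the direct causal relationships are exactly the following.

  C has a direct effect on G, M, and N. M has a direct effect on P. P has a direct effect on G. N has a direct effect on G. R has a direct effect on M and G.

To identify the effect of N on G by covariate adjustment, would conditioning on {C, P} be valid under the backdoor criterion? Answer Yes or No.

Yes

Backdoor paths from N to G (paths whose first edge points into N):
  P1: N <- C -> M <- R -> G
  P2: N <- C -> M -> P -> G
  P3: N <- C -> G
Condition 1 (no descendant of N in the set): holds — descendants of N are {G}; none are in {C, P}.
Condition 2 (every backdoor path blocked by {C, P}):
  P1: blocked at fork node C ∈ conditioning set.
  P2: blocked at fork node C ∈ conditioning set.
  P3: blocked at fork node C ∈ conditioning set.
{C, P} satisfies the backdoor criterion.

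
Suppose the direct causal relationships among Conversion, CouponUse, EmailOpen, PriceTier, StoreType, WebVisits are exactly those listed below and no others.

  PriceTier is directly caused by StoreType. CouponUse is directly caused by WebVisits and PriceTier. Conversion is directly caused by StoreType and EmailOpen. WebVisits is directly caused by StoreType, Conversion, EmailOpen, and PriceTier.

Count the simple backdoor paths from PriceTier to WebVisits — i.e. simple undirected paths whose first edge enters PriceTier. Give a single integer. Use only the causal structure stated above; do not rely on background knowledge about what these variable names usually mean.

3

A backdoor path from PriceTier to WebVisits is any simple undirected path whose first edge points into PriceTier (i.e. leaves PriceTier via a parent).
Parents of PriceTier: {StoreType}.
Enumerating:
  P1: PriceTier <- StoreType -> Conversion <- EmailOpen -> WebVisits
  P2: PriceTier <- StoreType -> Conversion -> WebVisits
  P3: PriceTier <- StoreType -> WebVisits
That exhausts the simple backdoor paths. Count: 3.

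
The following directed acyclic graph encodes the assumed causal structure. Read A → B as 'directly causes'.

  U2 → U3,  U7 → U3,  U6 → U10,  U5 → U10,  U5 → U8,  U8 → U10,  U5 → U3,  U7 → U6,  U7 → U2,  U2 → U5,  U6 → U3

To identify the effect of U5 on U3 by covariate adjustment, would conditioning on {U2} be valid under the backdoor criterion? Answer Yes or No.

Backdoor paths from U5 to U3 (paths whose first edge points into U5):
  P1: U5 <- U2 <- U7 -> U6 -> U3
  P2: U5 <- U2 <- U7 -> U3
  P3: U5 <- U2 -> U3
Condition 1 (no descendant of U5 in the set): holds — descendants of U5 are {U10, U3, U8}; none are in {U2}.
Condition 2 (every backdoor path blocked by {U2}):
  P1: blocked at chain node U2 ∈ conditioning set.
  P2: blocked at chain node U2 ∈ conditioning set.
  P3: blocked at fork node U2 ∈ conditioning set.
{U2} satisfies the backdoor criterion.

Yes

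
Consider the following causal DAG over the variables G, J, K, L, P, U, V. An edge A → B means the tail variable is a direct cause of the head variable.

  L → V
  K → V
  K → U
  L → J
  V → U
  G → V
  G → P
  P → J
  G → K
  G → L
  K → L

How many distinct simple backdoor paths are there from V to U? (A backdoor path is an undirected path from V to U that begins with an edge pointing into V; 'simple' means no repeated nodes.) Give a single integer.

7

A backdoor path from V to U is any simple undirected path whose first edge points into V (i.e. leaves V via a parent).
Parents of V: {G, K, L}.
Enumerating:
  P1: V <- G -> K -> U
  P2: V <- G -> L <- K -> U
  P3: V <- G -> P -> J <- L <- K -> U
  P4: V <- K -> U
  P5: V <- L <- G -> K -> U
  P6: V <- L <- K -> U
  P7: V <- L -> J <- P <- G -> K -> U
That exhausts the simple backdoor paths. Count: 7.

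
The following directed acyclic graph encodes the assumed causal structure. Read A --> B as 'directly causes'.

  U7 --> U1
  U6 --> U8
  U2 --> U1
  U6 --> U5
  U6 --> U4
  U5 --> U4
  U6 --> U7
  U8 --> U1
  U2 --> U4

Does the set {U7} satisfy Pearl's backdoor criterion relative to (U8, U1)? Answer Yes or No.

Backdoor paths from U8 to U1 (paths whose first edge points into U8):
  P1: U8 <- U6 -> U5 -> U4 <- U2 -> U1
  P2: U8 <- U6 -> U7 -> U1
  P3: U8 <- U6 -> U4 <- U2 -> U1
Condition 1 (no descendant of U8 in the set): holds — descendants of U8 are {U1}; none are in {U7}.
Condition 2 (every backdoor path blocked by {U7}):
  P1: blocked at collider U4 (neither it nor any descendant is in the conditioning set).
  P2: blocked at chain node U7 ∈ conditioning set.
  P3: blocked at collider U4 (neither it nor any descendant is in the conditioning set).
{U7} satisfies the backdoor criterion.

Yes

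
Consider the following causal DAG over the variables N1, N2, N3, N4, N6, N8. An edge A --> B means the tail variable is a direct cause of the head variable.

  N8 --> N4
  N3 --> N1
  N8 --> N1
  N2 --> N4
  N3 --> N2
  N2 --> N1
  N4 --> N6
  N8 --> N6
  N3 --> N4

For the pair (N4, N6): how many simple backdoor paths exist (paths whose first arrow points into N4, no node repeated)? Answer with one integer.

5

A backdoor path from N4 to N6 is any simple undirected path whose first edge points into N4 (i.e. leaves N4 via a parent).
Parents of N4: {N2, N3, N8}.
Enumerating:
  P1: N4 <- N3 -> N2 -> N1 <- N8 -> N6
  P2: N4 <- N3 -> N1 <- N8 -> N6
  P3: N4 <- N8 -> N6
  P4: N4 <- N2 <- N3 -> N1 <- N8 -> N6
  P5: N4 <- N2 -> N1 <- N8 -> N6
That exhausts the simple backdoor paths. Count: 5.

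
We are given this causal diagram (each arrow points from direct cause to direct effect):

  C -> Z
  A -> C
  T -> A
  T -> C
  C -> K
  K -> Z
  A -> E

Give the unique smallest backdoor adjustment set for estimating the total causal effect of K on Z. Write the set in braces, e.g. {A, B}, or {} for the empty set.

Variables eligible for adjustment (non-descendants of K, excluding K and Z): {A, C, E, T}.
Backdoor paths from K to Z:
  P1: K <- C -> Z
The empty set is not sufficient: P1 (K <- C -> Z) has no collider blocking it and no conditioned non-collider, so it is open.
Try {C}:
  P1: blocked at fork node C ∈ conditioning set.
{C} contains no descendant of K and blocks every backdoor path.
No other singleton works — e.g. {T} leaves P1 open — so {C} is the unique smallest valid adjustment set.

{C}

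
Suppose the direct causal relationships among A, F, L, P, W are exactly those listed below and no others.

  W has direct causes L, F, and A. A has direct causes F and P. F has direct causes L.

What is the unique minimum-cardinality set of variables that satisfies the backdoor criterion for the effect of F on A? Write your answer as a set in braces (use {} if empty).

Variables eligible for adjustment (non-descendants of F, excluding F and A): {L, P}.
Backdoor paths from F to A:
  P1: F <- L -> W <- A
Each backdoor path contains an unconditioned collider, so every path is already blocked with the empty conditioning set:
  P1: blocked at collider W (neither it nor any descendant is in the conditioning set).
The empty set is therefore the unique smallest valid set.

{}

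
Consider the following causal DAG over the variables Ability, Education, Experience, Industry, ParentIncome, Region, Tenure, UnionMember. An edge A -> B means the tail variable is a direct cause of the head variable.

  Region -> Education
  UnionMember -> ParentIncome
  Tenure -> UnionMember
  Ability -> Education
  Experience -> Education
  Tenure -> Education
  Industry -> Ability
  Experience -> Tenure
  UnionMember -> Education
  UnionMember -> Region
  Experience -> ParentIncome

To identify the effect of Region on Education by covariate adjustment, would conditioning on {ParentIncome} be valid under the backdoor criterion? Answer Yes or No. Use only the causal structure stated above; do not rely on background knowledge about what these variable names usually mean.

Backdoor paths from Region to Education (paths whose first edge points into Region):
  P1: Region <- UnionMember <- Tenure <- Experience -> Education
  P2: Region <- UnionMember <- Tenure -> Education
  P3: Region <- UnionMember -> ParentIncome <- Experience -> Tenure -> Education
  P4: Region <- UnionMember -> ParentIncome <- Experience -> Education
  P5: Region <- UnionMember -> Education
Condition 1 (no descendant of Region in the set): holds — descendants of Region are {Education}; none are in {ParentIncome}.
Condition 2 (every backdoor path blocked by {ParentIncome}):
  P1: open — no interior node is in the conditioning set.
  P2: open — no interior node is in the conditioning set.
  P3: open — collider(s) ParentIncome are conditioned on (or have a conditioned descendant) and no non-collider on the path is in the set.
  P4: open — collider(s) ParentIncome are conditioned on (or have a conditioned descendant) and no non-collider on the path is in the set.
  P5: open — no interior node is in the conditioning set.
{ParentIncome} does not satisfy the backdoor criterion.

No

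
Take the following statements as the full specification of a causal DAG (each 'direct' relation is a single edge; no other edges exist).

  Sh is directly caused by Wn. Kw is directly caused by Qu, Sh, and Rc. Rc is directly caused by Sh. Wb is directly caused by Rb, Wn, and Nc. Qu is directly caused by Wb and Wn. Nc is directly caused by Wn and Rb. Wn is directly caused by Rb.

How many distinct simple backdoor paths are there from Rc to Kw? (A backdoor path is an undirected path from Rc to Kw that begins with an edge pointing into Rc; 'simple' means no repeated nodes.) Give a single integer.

A backdoor path from Rc to Kw is any simple undirected path whose first edge points into Rc (i.e. leaves Rc via a parent).
Parents of Rc: {Sh}.
Enumerating:
  P1: Rc <- Sh <- Wn <- Rb -> Nc -> Wb -> Qu -> Kw
  P2: Rc <- Sh <- Wn <- Rb -> Wb -> Qu -> Kw
  P3: Rc <- Sh <- Wn -> Nc <- Rb -> Wb -> Qu -> Kw
  P4: Rc <- Sh <- Wn -> Nc -> Wb -> Qu -> Kw
  P5: Rc <- Sh <- Wn -> Wb -> Qu -> Kw
  P6: Rc <- Sh <- Wn -> Qu -> Kw
  P7: Rc <- Sh -> Kw
That exhausts the simple backdoor paths. Count: 7.

7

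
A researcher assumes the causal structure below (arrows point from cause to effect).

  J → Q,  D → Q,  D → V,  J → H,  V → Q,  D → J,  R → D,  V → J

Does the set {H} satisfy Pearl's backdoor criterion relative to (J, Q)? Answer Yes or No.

No

Backdoor paths from J to Q (paths whose first edge points into J):
  P1: J <- D -> V -> Q
  P2: J <- D -> Q
  P3: J <- V <- D -> Q
  P4: J <- V -> Q
Condition 1 (no descendant of J in the set): FAILS — H is a descendant of J.
Condition 2 (every backdoor path blocked by {H}):
  P1: open — no interior node is in the conditioning set.
  P2: open — no interior node is in the conditioning set.
  P3: open — no interior node is in the conditioning set.
  P4: open — no interior node is in the conditioning set.
{H} does not satisfy the backdoor criterion.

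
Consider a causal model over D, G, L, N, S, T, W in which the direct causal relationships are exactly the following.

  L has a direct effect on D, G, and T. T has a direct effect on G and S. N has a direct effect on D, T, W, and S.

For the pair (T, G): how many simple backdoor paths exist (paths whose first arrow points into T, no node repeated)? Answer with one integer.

A backdoor path from T to G is any simple undirected path whose first edge points into T (i.e. leaves T via a parent).
Parents of T: {L, N}.
Enumerating:
  P1: T <- N -> D <- L -> G
  P2: T <- L -> G
That exhausts the simple backdoor paths. Count: 2.

2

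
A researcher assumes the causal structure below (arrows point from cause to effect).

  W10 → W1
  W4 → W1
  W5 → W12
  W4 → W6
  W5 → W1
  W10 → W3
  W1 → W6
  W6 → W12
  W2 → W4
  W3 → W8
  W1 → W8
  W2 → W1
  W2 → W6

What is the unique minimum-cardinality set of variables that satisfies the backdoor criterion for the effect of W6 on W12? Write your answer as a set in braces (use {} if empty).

{W5}

Variables eligible for adjustment (non-descendants of W6, excluding W6 and W12): {W1, W10, W2, W3, W4, W5, W8}.
Backdoor paths from W6 to W12:
  P1: W6 <- W2 -> W4 -> W1 <- W5 -> W12
  P2: W6 <- W2 -> W1 <- W5 -> W12
  P3: W6 <- W4 <- W2 -> W1 <- W5 -> W12
  P4: W6 <- W4 -> W1 <- W5 -> W12
  P5: W6 <- W1 <- W5 -> W12
The empty set is not sufficient: P5 (W6 <- W1 <- W5 -> W12) has no collider blocking it and no conditioned non-collider, so it is open.
Try {W5}:
  P1: blocked at collider W1 (neither it nor any descendant is in the conditioning set).
  P2: blocked at collider W1 (neither it nor any descendant is in the conditioning set).
  P3: blocked at collider W1 (neither it nor any descendant is in the conditioning set).
  P4: blocked at collider W1 (neither it nor any descendant is in the conditioning set).
  P5: blocked at fork node W5 ∈ conditioning set.
{W5} contains no descendant of W6 and blocks every backdoor path.
No other singleton works — e.g. {W10} leaves P5 open — so {W5} is the unique smallest valid adjustment set.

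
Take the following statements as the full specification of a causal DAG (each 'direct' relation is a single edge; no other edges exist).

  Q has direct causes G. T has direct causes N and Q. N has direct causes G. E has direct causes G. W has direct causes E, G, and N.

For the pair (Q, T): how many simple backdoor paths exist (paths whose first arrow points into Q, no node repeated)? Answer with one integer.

A backdoor path from Q to T is any simple undirected path whose first edge points into Q (i.e. leaves Q via a parent).
Parents of Q: {G}.
Enumerating:
  P1: Q <- G -> N -> T
  P2: Q <- G -> E -> W <- N -> T
  P3: Q <- G -> W <- N -> T
That exhausts the simple backdoor paths. Count: 3.

3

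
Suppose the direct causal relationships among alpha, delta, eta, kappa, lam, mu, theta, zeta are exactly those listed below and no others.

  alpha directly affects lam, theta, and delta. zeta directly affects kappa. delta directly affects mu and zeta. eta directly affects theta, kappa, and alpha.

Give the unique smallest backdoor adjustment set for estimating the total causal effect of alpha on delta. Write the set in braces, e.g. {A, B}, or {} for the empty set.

Variables eligible for adjustment (non-descendants of alpha, excluding alpha and delta): {eta}.
Backdoor paths from alpha to delta:
  P1: alpha <- eta -> kappa <- zeta <- delta
Each backdoor path contains an unconditioned collider, so every path is already blocked with the empty conditioning set:
  P1: blocked at collider kappa (neither it nor any descendant is in the conditioning set).
The empty set is therefore the unique smallest valid set.

{}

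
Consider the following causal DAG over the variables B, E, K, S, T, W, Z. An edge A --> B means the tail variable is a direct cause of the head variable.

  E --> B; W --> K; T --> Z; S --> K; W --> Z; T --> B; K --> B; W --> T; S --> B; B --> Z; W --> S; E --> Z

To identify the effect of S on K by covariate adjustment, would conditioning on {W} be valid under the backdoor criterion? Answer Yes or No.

Yes

Backdoor paths from S to K (paths whose first edge points into S):
  P1: S <- W -> T -> B <- K
  P2: S <- W -> T -> Z <- E -> B <- K
  P3: S <- W -> T -> Z <- B <- K
  P4: S <- W -> K
  P5: S <- W -> Z <- T -> B <- K
  P6: S <- W -> Z <- E -> B <- K
  P7: S <- W -> Z <- B <- K
Condition 1 (no descendant of S in the set): holds — descendants of S are {B, K, Z}; none are in {W}.
Condition 2 (every backdoor path blocked by {W}):
  P1: blocked at fork node W ∈ conditioning set.
  P2: blocked at fork node W ∈ conditioning set.
  P3: blocked at fork node W ∈ conditioning set.
  P4: blocked at fork node W ∈ conditioning set.
  P5: blocked at fork node W ∈ conditioning set.
  P6: blocked at fork node W ∈ conditioning set.
  P7: blocked at fork node W ∈ conditioning set.
{W} satisfies the backdoor criterion.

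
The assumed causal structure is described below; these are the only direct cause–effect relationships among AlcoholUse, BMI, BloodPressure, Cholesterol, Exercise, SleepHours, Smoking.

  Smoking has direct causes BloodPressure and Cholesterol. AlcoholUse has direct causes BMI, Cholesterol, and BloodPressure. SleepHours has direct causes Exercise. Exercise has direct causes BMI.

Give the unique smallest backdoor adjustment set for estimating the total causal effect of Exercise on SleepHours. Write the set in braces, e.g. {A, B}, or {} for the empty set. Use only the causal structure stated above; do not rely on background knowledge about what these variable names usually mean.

{}

Variables eligible for adjustment (non-descendants of Exercise, excluding Exercise and SleepHours): {AlcoholUse, BMI, BloodPressure, Cholesterol, Smoking}.
Backdoor paths from Exercise to SleepHours:
  (none)
With no backdoor paths the empty set already satisfies the criterion, and it is trivially minimal.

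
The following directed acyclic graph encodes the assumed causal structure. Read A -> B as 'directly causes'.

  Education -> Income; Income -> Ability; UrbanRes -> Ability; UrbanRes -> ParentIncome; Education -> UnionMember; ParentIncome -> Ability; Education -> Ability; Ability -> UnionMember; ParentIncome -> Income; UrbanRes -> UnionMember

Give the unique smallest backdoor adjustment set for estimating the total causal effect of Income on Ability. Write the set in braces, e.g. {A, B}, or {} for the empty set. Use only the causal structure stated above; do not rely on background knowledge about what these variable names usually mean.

Variables eligible for adjustment (non-descendants of Income, excluding Income and Ability): {Education, ParentIncome, UrbanRes}.
Backdoor paths from Income to Ability:
  P1: Income <- ParentIncome <- UrbanRes -> Ability
  P2: Income <- ParentIncome <- UrbanRes -> UnionMember <- Education -> Ability
  P3: Income <- ParentIncome <- UrbanRes -> UnionMember <- Ability
  P4: Income <- ParentIncome -> Ability
  P5: Income <- Education -> Ability
  P6: Income <- Education -> UnionMember <- UrbanRes -> ParentIncome -> Ability
  P7: Income <- Education -> UnionMember <- UrbanRes -> Ability
  P8: Income <- Education -> UnionMember <- Ability
The empty set is not sufficient: P1 (Income <- ParentIncome <- UrbanRes -> Ability) has no collider blocking it and no conditioned non-collider, so it is open.
Try {Education, ParentIncome}:
  P1: blocked at chain node ParentIncome ∈ conditioning set.
  P2: blocked at chain node ParentIncome ∈ conditioning set.
  P3: blocked at chain node ParentIncome ∈ conditioning set.
  P4: blocked at fork node ParentIncome ∈ conditioning set.
  P5: blocked at fork node Education ∈ conditioning set.
  P6: blocked at fork node Education ∈ conditioning set.
  P7: blocked at fork node Education ∈ conditioning set.
  P8: blocked at fork node Education ∈ conditioning set.
{Education, ParentIncome} contains no descendant of Income and blocks every backdoor path.
Every element of {Education, ParentIncome} is needed (dropping Education leaves P5 open; dropping ParentIncome leaves P1 open), so no proper subset is valid.
Among all size-2 subsets of the eligible variables, only {Education, ParentIncome} blocks every backdoor path, so it is the unique smallest valid adjustment set.

{Education, ParentIncome}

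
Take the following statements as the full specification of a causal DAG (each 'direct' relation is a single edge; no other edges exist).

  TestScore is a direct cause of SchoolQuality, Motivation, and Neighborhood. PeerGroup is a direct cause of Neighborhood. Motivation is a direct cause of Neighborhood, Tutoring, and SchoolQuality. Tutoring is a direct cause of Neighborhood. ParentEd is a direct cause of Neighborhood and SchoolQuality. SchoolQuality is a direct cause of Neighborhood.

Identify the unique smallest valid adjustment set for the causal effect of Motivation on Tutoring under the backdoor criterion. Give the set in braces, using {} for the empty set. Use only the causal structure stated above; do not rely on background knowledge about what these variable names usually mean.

{}

Variables eligible for adjustment (non-descendants of Motivation, excluding Motivation and Tutoring): {ParentEd, PeerGroup, TestScore}.
Backdoor paths from Motivation to Tutoring:
  P1: Motivation <- TestScore -> SchoolQuality <- ParentEd -> Neighborhood <- Tutoring
  P2: Motivation <- TestScore -> SchoolQuality -> Neighborhood <- Tutoring
  P3: Motivation <- TestScore -> Neighborhood <- Tutoring
Each backdoor path contains an unconditioned collider, so every path is already blocked with the empty conditioning set:
  P1: blocked at collider SchoolQuality (neither it nor any descendant is in the conditioning set).
  P2: blocked at collider Neighborhood (neither it nor any descendant is in the conditioning set).
  P3: blocked at collider Neighborhood (neither it nor any descendant is in the conditioning set).
The empty set is therefore the unique smallest valid set.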